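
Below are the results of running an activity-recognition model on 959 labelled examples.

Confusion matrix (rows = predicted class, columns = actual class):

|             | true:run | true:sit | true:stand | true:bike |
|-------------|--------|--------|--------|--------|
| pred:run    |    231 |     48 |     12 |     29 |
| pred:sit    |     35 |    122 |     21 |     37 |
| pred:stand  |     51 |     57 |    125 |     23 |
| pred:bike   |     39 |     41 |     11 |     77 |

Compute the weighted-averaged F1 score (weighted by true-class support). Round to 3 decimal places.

Per-class F1 score (2·TP/(2·TP+FP+FN)):
  run: TP=231, FP=48+12+29=89, FN=35+51+39=125 → 462/676 = 0.6834
  sit: TP=122, FP=35+21+37=93, FN=48+57+41=146 → 244/483 = 0.5052
  stand: TP=125, FP=51+57+23=131, FN=12+21+11=44 → 250/425 = 0.5882
  bike: TP=77, FP=39+41+11=91, FN=29+37+23=89 → 154/334 = 0.4611
Weighted-F1 score = Σ (supportᵢ/N)·F1 scoreᵢ with N=959: (356/959)·0.6834 + (268/959)·0.5052 + (169/959)·0.5882 + (166/959)·0.4611 = 0.578

0.578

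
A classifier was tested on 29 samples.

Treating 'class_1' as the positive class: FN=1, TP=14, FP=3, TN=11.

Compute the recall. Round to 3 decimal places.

Recall = TP/(TP+FN) = 14/(14+1) = 14/15 = 0.933

0.933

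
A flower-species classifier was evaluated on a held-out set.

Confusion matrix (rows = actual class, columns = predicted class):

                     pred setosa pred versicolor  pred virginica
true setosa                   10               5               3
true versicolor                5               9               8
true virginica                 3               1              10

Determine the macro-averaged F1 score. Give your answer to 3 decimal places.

0.538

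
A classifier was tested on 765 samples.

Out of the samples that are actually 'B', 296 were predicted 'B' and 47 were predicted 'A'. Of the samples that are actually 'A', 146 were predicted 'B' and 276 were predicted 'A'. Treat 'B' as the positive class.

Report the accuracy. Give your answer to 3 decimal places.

Accuracy = (TP+TN)/N = (296+276)/765 = 0.748

0.748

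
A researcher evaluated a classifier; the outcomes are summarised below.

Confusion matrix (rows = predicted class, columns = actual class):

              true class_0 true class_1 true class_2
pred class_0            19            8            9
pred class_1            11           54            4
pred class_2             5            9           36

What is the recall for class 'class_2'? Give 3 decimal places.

One-vs-rest for 'class_2': TP = diagonal; FP = other classes predicted 'class_2'; FN = 'class_2' predicted as other.
recall = TP/(TP+FN).
class_2: TP=36, FN=9+4=13 → 36/49 = 0.7347

0.735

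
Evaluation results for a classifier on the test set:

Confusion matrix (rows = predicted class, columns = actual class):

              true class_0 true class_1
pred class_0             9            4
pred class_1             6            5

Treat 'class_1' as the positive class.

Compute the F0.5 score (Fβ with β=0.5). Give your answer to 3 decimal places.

Fβ = (1+β²)·TP / ((1+β²)·TP + β²·FN + FP), with β²=1/4
= 1.25·5 / (1.25·5 + 0.25·4 + 6) = 0.472

0.472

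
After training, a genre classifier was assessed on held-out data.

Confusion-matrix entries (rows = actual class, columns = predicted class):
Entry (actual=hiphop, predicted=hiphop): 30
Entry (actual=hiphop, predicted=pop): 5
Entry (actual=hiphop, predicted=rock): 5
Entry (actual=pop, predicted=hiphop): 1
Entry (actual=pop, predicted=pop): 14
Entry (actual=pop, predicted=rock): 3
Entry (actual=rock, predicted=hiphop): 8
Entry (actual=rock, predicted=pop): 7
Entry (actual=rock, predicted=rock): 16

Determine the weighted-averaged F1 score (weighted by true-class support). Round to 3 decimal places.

0.673

Per-class F1 score (2·TP/(2·TP+FP+FN)):
  hiphop: TP=30, FP=1+8=9, FN=5+5=10 → 60/79 = 0.7595
  pop: TP=14, FP=5+7=12, FN=1+3=4 → 28/44 = 0.6364
  rock: TP=16, FP=5+3=8, FN=8+7=15 → 32/55 = 0.5818
Weighted-F1 score = Σ (supportᵢ/N)·F1 scoreᵢ with N=89: (40/89)·0.7595 + (18/89)·0.6364 + (31/89)·0.5818 = 0.673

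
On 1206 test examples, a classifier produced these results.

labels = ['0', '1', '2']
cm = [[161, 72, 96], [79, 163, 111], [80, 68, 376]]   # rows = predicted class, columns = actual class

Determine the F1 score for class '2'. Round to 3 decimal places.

Take TP from the diagonal, FP from the rest of the '2' prediction marginal, FN from the rest of the '2' actual marginal.
F1 score = 2·TP/(2·TP+FP+FN).
2: TP=376, FP=80+68=148, FN=96+111=207 → 752/1107 = 0.6793

0.679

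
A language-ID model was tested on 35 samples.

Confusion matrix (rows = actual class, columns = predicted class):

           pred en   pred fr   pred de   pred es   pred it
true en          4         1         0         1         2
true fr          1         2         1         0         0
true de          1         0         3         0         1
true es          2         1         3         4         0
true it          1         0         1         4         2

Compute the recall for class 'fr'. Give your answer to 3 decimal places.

One-vs-rest for 'fr': TP = diagonal; FP = other classes predicted 'fr'; FN = 'fr' predicted as other.
recall = TP/(TP+FN).
fr: TP=2, FN=1+1+0+0=2 → 2/4 = 0.5000

0.500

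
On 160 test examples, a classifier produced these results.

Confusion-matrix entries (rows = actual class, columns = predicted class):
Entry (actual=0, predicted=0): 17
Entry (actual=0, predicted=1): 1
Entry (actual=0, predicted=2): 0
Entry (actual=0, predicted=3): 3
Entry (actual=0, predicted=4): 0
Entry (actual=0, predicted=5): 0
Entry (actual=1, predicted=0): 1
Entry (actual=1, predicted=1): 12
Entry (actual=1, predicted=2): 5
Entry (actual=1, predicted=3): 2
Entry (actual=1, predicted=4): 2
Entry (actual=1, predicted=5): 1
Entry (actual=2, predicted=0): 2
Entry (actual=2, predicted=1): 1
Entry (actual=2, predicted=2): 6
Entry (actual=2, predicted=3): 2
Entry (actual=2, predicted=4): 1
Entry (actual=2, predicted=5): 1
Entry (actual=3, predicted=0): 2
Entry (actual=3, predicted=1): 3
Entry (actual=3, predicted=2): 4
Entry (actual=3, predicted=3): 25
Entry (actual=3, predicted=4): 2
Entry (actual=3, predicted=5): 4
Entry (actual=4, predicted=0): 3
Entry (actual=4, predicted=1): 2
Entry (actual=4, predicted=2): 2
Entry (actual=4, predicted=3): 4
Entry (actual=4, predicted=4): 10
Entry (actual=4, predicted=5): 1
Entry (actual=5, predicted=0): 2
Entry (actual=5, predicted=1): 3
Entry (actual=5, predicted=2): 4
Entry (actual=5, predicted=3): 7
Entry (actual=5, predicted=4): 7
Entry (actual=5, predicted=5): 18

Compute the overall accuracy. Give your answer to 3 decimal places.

0.550

Accuracy = trace / total = (17+12+6+25+10+18=88) / 160 = 88/160 = 0.550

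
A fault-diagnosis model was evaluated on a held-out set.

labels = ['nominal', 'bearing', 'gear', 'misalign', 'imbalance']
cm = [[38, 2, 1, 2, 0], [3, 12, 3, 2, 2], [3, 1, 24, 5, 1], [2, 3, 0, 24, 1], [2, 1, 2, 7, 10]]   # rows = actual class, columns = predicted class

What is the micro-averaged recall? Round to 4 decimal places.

0.7152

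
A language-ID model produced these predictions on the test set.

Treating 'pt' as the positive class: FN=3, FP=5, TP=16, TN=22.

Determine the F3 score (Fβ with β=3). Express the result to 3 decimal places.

0.833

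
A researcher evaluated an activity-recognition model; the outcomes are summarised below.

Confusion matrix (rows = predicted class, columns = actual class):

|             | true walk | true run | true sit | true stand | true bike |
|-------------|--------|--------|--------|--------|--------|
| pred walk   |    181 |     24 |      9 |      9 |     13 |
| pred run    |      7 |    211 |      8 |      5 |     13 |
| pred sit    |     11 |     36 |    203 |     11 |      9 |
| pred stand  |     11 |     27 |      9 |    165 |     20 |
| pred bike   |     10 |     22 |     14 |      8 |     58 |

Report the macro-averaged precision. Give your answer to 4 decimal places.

0.7225

Per-class precision (TP/(TP+FP)):
  walk: TP=181, FP=24+9+9+13=55 → 181/236 = 0.76695
  run: TP=211, FP=7+8+5+13=33 → 211/244 = 0.86475
  sit: TP=203, FP=11+36+11+9=67 → 203/270 = 0.75185
  stand: TP=165, FP=11+27+9+20=67 → 165/232 = 0.71121
  bike: TP=58, FP=10+22+14+8=54 → 58/112 = 0.51786
Macro-precision = mean = (0.76695 + 0.86475 + 0.75185 + 0.71121 + 0.51786) / 5 = 0.7225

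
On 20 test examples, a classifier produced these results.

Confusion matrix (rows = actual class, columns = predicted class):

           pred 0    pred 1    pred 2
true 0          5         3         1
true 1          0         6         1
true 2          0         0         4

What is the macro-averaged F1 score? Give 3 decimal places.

Per-class F1 score (2·TP/(2·TP+FP+FN)):
  0: TP=5, FP=0+0=0, FN=3+1=4 → 10/14 = 0.7143
  1: TP=6, FP=3+0=3, FN=0+1=1 → 12/16 = 0.7500
  2: TP=4, FP=1+1=2, FN=0+0=0 → 8/10 = 0.8000
Macro-F1 score = mean = (0.7143 + 0.7500 + 0.8000) / 3 = 0.755

0.755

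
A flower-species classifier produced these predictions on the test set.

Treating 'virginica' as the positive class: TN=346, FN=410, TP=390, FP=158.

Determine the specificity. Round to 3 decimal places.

0.687

Specificity = TN/(TN+FP) = 346/(346+158) = 0.687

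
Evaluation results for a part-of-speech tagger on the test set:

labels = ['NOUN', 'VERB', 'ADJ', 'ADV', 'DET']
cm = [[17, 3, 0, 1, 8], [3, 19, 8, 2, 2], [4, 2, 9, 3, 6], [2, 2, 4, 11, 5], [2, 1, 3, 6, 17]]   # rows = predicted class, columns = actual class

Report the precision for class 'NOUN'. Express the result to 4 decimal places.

0.5862

Treat 'NOUN' as positive and all other classes as negative.
precision = TP/(TP+FP).
NOUN: TP=17, FP=3+0+1+8=12 → 17/29 = 0.58621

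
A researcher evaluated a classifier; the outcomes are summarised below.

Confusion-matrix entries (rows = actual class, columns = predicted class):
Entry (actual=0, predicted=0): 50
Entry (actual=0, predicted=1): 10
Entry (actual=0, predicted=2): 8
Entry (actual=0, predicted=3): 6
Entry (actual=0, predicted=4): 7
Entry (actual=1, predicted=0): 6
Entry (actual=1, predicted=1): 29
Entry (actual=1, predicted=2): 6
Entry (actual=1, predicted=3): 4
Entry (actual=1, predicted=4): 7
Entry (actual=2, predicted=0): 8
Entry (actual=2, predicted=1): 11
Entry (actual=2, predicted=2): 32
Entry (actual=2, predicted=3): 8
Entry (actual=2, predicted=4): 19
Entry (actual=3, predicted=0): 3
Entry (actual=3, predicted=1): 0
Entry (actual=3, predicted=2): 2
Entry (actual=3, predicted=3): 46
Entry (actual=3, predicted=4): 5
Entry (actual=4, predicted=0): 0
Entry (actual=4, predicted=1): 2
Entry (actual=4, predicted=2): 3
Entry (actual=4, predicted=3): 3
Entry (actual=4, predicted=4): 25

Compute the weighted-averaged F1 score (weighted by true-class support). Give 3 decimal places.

0.605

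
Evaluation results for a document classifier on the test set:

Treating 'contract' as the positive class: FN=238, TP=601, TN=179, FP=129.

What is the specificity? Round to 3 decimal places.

0.581

Specificity = TN/(TN+FP) = 179/(179+129) = 0.581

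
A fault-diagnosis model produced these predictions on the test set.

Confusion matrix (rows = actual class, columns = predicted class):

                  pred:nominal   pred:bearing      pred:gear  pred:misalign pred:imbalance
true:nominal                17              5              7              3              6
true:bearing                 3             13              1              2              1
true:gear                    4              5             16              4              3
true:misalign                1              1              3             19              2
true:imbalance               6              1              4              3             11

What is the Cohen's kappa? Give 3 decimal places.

0.421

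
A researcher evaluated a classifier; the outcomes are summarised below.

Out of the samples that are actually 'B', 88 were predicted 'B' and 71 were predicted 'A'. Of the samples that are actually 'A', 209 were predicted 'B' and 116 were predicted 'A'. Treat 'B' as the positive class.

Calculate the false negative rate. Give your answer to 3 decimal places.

0.447

FNR = FN/(FN+TP) = 71/(71+88) = 0.447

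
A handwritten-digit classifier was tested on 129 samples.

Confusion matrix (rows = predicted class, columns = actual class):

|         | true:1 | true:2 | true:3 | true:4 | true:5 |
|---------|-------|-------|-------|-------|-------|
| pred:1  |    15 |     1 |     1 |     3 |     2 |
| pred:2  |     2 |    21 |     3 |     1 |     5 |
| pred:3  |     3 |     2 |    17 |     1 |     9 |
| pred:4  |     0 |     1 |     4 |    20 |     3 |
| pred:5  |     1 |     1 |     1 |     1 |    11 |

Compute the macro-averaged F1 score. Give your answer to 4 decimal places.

0.6475

Per-class F1 score (2·TP/(2·TP+FP+FN)):
  1: TP=15, FP=1+1+3+2=7, FN=2+3+0+1=6 → 30/43 = 0.69767
  2: TP=21, FP=2+3+1+5=11, FN=1+2+1+1=5 → 42/58 = 0.72414
  3: TP=17, FP=3+2+1+9=15, FN=1+3+4+1=9 → 34/58 = 0.58621
  4: TP=20, FP=0+1+4+3=8, FN=3+1+1+1=6 → 40/54 = 0.74074
  5: TP=11, FP=1+1+1+1=4, FN=2+5+9+3=19 → 22/45 = 0.48889
Macro-F1 score = mean = (0.69767 + 0.72414 + 0.58621 + 0.74074 + 0.48889) / 5 = 0.6475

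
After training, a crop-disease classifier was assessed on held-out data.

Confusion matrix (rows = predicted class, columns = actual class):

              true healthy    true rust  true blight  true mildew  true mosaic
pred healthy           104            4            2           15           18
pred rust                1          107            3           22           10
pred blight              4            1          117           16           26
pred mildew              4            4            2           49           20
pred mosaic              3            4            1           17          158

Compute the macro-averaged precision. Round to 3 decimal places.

0.735

Per-class precision (TP/(TP+FP)):
  healthy: TP=104, FP=4+2+15+18=39 → 104/143 = 0.7273
  rust: TP=107, FP=1+3+22+10=36 → 107/143 = 0.7483
  blight: TP=117, FP=4+1+16+26=47 → 117/164 = 0.7134
  mildew: TP=49, FP=4+4+2+20=30 → 49/79 = 0.6203
  mosaic: TP=158, FP=3+4+1+17=25 → 158/183 = 0.8634
Macro-precision = mean = (0.7273 + 0.7483 + 0.7134 + 0.6203 + 0.8634) / 5 = 0.735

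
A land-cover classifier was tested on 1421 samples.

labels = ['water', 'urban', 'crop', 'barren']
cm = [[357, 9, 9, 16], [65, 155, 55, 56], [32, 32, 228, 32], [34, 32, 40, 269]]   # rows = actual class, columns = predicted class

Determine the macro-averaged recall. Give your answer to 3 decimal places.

Per-class recall (TP/(TP+FN)):
  water: TP=357, FN=9+9+16=34 → 357/391 = 0.9130
  urban: TP=155, FN=65+55+56=176 → 155/331 = 0.4683
  crop: TP=228, FN=32+32+32=96 → 228/324 = 0.7037
  barren: TP=269, FN=34+32+40=106 → 269/375 = 0.7173
Macro-recall = mean = (0.9130 + 0.4683 + 0.7037 + 0.7173) / 4 = 0.701

0.701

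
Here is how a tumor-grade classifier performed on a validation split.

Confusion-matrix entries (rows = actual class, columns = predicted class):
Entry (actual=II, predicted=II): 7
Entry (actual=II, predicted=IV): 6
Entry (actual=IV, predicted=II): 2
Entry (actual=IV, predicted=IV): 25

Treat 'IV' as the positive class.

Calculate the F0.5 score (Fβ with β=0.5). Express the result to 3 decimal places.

0.828

Fβ = (1+β²)·TP / ((1+β²)·TP + β²·FN + FP), with β²=1/4
= 1.25·25 / (1.25·25 + 0.25·2 + 6) = 0.828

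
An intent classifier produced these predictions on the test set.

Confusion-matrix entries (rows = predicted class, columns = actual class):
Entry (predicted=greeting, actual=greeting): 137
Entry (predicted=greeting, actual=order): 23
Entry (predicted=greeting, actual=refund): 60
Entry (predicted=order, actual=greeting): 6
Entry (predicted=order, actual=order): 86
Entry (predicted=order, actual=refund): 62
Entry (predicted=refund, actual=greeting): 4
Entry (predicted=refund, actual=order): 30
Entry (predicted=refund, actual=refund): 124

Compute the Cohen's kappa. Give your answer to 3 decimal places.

Observed agreement pₒ = trace/N = 347/532 = 0.6523
Expected agreement pₑ = Σ (rowᵢ·colᵢ)/N² = (147·220 + 139·154 + 246·158)/532² = 0.3272
κ = (pₒ − pₑ)/(1 − pₑ) = (0.6523 − 0.3272)/(1 − 0.3272) = 0.483

0.483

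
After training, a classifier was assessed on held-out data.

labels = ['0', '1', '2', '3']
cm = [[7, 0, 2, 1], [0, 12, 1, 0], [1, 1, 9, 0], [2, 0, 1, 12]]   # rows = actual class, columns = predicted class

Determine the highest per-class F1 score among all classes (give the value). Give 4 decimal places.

0.9231

Per-class F1 score (2·TP/(2·TP+FP+FN)):
  0: TP=7, FP=0+1+2=3, FN=0+2+1=3 → 14/20 = 0.70000
  1: TP=12, FP=0+1+0=1, FN=0+1+0=1 → 24/26 = 0.92308
  2: TP=9, FP=2+1+1=4, FN=1+1+0=2 → 18/24 = 0.75000
  3: TP=12, FP=1+0+0=1, FN=2+0+1=3 → 24/28 = 0.85714
Highest is class '1' with F1 score = 0.9231.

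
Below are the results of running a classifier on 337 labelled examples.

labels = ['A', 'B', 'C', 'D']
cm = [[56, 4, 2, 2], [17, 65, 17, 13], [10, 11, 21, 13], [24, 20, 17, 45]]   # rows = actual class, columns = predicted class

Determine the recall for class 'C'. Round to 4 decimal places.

Treat 'C' as positive and all other classes as negative.
recall = TP/(TP+FN).
C: TP=21, FN=10+11+13=34 → 21/55 = 0.38182

0.3818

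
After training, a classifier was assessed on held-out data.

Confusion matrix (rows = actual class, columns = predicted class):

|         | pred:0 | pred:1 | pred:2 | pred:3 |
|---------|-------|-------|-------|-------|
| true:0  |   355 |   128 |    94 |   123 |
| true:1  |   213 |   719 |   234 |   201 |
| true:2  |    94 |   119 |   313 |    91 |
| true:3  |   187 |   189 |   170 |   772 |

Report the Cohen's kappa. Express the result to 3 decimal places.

0.374

Observed agreement pₒ = trace/N = 2159/4002 = 0.5395
Expected agreement pₑ = Σ (rowᵢ·colᵢ)/N² = (700·849 + 1367·1155 + 617·811 + 1318·1187)/4002² = 0.2646
κ = (pₒ − pₑ)/(1 − pₑ) = (0.5395 − 0.2646)/(1 − 0.2646) = 0.374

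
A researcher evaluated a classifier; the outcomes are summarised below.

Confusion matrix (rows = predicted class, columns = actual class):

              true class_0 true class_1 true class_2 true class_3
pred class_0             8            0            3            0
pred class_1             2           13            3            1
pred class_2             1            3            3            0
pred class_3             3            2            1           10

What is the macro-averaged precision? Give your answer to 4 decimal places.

0.6163

Per-class precision (TP/(TP+FP)):
  class_0: TP=8, FP=0+3+0=3 → 8/11 = 0.72727
  class_1: TP=13, FP=2+3+1=6 → 13/19 = 0.68421
  class_2: TP=3, FP=1+3+0=4 → 3/7 = 0.42857
  class_3: TP=10, FP=3+2+1=6 → 10/16 = 0.62500
Macro-precision = mean = (0.72727 + 0.68421 + 0.42857 + 0.62500) / 4 = 0.6163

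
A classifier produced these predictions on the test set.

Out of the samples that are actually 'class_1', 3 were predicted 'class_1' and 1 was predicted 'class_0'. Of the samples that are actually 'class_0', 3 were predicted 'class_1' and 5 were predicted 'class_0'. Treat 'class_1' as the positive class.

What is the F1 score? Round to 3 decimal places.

Precision = TP/(TP+FP) = 3/6 = 0.5000
Recall = TP/(TP+FN) = 3/4 = 0.7500
F1 = 2·TP/(2·TP+FP+FN) = 6/10 = 0.600

0.600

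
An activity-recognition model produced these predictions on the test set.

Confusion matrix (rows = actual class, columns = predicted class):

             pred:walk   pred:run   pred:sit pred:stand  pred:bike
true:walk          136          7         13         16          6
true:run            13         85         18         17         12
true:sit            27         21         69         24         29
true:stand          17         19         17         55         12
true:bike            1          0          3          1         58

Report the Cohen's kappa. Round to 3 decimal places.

Observed agreement pₒ = trace/N = 403/676 = 0.5962
Expected agreement pₑ = Σ (rowᵢ·colᵢ)/N² = (178·194 + 145·132 + 170·120 + 120·113 + 63·117)/676² = 0.2079
κ = (pₒ − pₑ)/(1 − pₑ) = (0.5962 − 0.2079)/(1 − 0.2079) = 0.490

0.490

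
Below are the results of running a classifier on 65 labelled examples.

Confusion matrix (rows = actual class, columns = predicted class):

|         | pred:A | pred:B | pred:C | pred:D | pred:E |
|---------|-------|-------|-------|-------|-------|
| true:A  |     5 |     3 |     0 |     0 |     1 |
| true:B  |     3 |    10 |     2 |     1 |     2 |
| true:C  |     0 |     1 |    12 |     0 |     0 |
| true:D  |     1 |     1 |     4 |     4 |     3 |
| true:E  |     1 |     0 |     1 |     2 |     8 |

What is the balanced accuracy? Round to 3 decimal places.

Balanced accuracy = mean of per-class recall.
  A: recall = 5/9 = 0.5556
  B: recall = 10/18 = 0.5556
  C: recall = 12/13 = 0.9231
  D: recall = 4/13 = 0.3077
  E: recall = 8/12 = 0.6667
Mean = (0.5556 + 0.5556 + 0.9231 + 0.3077 + 0.6667) / 5 = 0.602

0.602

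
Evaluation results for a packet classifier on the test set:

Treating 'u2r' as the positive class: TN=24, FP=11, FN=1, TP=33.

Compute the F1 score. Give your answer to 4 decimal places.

Precision = TP/(TP+FP) = 33/44 = 0.7500
Recall = TP/(TP+FN) = 33/34 = 0.9706
F1 = 2·TP/(2·TP+FP+FN) = 66/78 = 0.8462

0.8462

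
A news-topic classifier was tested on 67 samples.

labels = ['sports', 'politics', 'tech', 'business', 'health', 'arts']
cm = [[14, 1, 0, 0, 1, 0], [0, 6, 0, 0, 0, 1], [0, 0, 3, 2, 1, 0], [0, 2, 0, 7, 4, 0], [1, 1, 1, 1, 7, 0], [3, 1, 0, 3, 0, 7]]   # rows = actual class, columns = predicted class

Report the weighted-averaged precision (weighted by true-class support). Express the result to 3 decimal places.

0.686

Per-class precision (TP/(TP+FP)):
  sports: TP=14, FP=0+0+0+1+3=4 → 14/18 = 0.7778
  politics: TP=6, FP=1+0+2+1+1=5 → 6/11 = 0.5455
  tech: TP=3, FP=0+0+0+1+0=1 → 3/4 = 0.7500
  business: TP=7, FP=0+0+2+1+3=6 → 7/13 = 0.5385
  health: TP=7, FP=1+0+1+4+0=6 → 7/13 = 0.5385
  arts: TP=7, FP=0+1+0+0+0=1 → 7/8 = 0.8750
Weighted-precision = Σ (supportᵢ/N)·precisionᵢ with N=67: (16/67)·0.7778 + (7/67)·0.5455 + (6/67)·0.7500 + (13/67)·0.5385 + (11/67)·0.5385 + (14/67)·0.8750 = 0.686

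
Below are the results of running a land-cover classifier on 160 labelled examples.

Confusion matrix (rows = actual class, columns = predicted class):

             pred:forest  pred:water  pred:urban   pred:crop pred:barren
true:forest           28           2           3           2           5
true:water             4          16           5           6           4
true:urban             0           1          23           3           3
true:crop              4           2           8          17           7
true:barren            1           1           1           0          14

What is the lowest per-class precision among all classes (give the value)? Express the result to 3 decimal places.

Per-class precision (TP/(TP+FP)):
  forest: TP=28, FP=4+0+4+1=9 → 28/37 = 0.7568
  water: TP=16, FP=2+1+2+1=6 → 16/22 = 0.7273
  urban: TP=23, FP=3+5+8+1=17 → 23/40 = 0.5750
  crop: TP=17, FP=2+6+3+0=11 → 17/28 = 0.6071
  barren: TP=14, FP=5+4+3+7=19 → 14/33 = 0.4242
Lowest is class 'barren' with precision = 0.424.

0.424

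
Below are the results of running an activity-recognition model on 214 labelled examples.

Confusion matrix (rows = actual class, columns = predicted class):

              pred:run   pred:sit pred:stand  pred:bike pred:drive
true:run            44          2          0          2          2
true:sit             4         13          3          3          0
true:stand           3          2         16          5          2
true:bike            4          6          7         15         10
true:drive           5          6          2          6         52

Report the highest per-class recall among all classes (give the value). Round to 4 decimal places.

Per-class recall (TP/(TP+FN)):
  run: TP=44, FN=2+0+2+2=6 → 44/50 = 0.88000
  sit: TP=13, FN=4+3+3+0=10 → 13/23 = 0.56522
  stand: TP=16, FN=3+2+5+2=12 → 16/28 = 0.57143
  bike: TP=15, FN=4+6+7+10=27 → 15/42 = 0.35714
  drive: TP=52, FN=5+6+2+6=19 → 52/71 = 0.73239
Highest is class 'run' with recall = 0.8800.

0.8800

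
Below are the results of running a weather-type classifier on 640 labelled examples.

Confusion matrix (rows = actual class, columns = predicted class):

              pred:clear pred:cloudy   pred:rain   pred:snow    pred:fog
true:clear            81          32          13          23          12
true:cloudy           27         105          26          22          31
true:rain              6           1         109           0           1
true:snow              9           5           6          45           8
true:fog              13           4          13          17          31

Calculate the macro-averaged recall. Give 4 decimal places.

Per-class recall (TP/(TP+FN)):
  clear: TP=81, FN=32+13+23+12=80 → 81/161 = 0.50311
  cloudy: TP=105, FN=27+26+22+31=106 → 105/211 = 0.49763
  rain: TP=109, FN=6+1+0+1=8 → 109/117 = 0.93162
  snow: TP=45, FN=9+5+6+8=28 → 45/73 = 0.61644
  fog: TP=31, FN=13+4+13+17=47 → 31/78 = 0.39744
Macro-recall = mean = (0.50311 + 0.49763 + 0.93162 + 0.61644 + 0.39744) / 5 = 0.5892

0.5892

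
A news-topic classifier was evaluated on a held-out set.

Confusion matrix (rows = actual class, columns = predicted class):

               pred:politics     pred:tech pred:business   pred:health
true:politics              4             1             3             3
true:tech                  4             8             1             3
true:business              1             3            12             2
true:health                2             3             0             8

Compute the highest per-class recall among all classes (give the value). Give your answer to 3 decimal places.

Per-class recall (TP/(TP+FN)):
  politics: TP=4, FN=1+3+3=7 → 4/11 = 0.3636
  tech: TP=8, FN=4+1+3=8 → 8/16 = 0.5000
  business: TP=12, FN=1+3+2=6 → 12/18 = 0.6667
  health: TP=8, FN=2+3+0=5 → 8/13 = 0.6154
Highest is class 'business' with recall = 0.667.

0.667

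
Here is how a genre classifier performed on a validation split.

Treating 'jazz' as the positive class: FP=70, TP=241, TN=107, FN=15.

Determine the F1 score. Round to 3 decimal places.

Precision = TP/(TP+FP) = 241/311 = 0.7749
Recall = TP/(TP+FN) = 241/256 = 0.9414
F1 = 2·TP/(2·TP+FP+FN) = 482/567 = 0.850

0.850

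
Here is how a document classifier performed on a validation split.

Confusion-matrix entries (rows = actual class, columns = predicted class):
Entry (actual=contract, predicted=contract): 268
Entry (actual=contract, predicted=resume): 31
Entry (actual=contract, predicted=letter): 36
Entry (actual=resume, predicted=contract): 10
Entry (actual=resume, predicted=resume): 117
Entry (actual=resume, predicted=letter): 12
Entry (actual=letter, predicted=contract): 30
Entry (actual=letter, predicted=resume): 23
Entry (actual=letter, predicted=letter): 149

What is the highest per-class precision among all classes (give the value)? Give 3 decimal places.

Per-class precision (TP/(TP+FP)):
  contract: TP=268, FP=10+30=40 → 268/308 = 0.8701
  resume: TP=117, FP=31+23=54 → 117/171 = 0.6842
  letter: TP=149, FP=36+12=48 → 149/197 = 0.7563
Highest is class 'contract' with precision = 0.870.

0.870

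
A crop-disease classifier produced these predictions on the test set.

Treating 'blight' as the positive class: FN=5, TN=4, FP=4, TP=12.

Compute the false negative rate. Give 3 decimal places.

FNR = FN/(FN+TP) = 5/(5+12) = 0.294

0.294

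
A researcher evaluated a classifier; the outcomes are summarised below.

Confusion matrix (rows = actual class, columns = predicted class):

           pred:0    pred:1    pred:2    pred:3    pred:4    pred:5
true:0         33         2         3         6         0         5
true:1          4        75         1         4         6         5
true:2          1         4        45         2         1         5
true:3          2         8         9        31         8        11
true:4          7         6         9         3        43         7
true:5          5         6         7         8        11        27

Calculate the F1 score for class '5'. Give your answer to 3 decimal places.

0.435

Take TP from the diagonal, FP from the rest of the '5' prediction marginal, FN from the rest of the '5' actual marginal.
F1 score = 2·TP/(2·TP+FP+FN).
5: TP=27, FP=5+5+5+11+7=33, FN=5+6+7+8+11=37 → 54/124 = 0.4355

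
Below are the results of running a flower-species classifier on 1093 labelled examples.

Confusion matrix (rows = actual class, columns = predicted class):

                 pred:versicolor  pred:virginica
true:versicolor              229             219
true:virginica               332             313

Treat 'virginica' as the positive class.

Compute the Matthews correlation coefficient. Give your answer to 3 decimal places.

-0.004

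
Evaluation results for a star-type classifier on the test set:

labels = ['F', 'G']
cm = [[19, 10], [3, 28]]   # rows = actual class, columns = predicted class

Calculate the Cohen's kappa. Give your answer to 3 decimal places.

Observed agreement pₒ = trace/N = 47/60 = 0.7833
Expected agreement pₑ = Σ (rowᵢ·colᵢ)/N² = (29·22 + 31·38)/60² = 0.5044
κ = (pₒ − pₑ)/(1 − pₑ) = (0.7833 − 0.5044)/(1 − 0.5044) = 0.563

0.563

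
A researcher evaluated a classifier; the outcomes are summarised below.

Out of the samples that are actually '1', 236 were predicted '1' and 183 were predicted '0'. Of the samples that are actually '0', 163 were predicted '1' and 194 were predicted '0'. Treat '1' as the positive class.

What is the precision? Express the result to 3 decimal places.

0.591

Precision = TP/(TP+FP) = 236/(236+163) = 236/399 = 0.591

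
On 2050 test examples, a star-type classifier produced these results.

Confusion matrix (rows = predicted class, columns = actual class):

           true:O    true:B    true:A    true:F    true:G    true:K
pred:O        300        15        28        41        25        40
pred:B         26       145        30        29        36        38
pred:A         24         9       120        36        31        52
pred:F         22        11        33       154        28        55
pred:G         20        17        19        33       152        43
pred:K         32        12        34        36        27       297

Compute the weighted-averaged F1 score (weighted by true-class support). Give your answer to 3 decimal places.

0.570

Per-class F1 score (2·TP/(2·TP+FP+FN)):
  O: TP=300, FP=15+28+41+25+40=149, FN=26+24+22+20+32=124 → 600/873 = 0.6873
  B: TP=145, FP=26+30+29+36+38=159, FN=15+9+11+17+12=64 → 290/513 = 0.5653
  A: TP=120, FP=24+9+36+31+52=152, FN=28+30+33+19+34=144 → 240/536 = 0.4478
  F: TP=154, FP=22+11+33+28+55=149, FN=41+29+36+33+36=175 → 308/632 = 0.4873
  G: TP=152, FP=20+17+19+33+43=132, FN=25+36+31+28+27=147 → 304/583 = 0.5214
  K: TP=297, FP=32+12+34+36+27=141, FN=40+38+52+55+43=228 → 594/963 = 0.6168
Weighted-F1 score = Σ (supportᵢ/N)·F1 scoreᵢ with N=2050: (424/2050)·0.6873 + (209/2050)·0.5653 + (264/2050)·0.4478 + (329/2050)·0.4873 + (299/2050)·0.5214 + (525/2050)·0.6168 = 0.570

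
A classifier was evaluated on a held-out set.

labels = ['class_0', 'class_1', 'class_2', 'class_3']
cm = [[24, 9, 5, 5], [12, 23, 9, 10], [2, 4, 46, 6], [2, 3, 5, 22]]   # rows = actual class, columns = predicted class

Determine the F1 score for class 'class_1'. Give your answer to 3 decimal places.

0.495

Take TP from the diagonal, FP from the rest of the 'class_1' prediction marginal, FN from the rest of the 'class_1' actual marginal.
F1 score = 2·TP/(2·TP+FP+FN).
class_1: TP=23, FP=9+4+3=16, FN=12+9+10=31 → 46/93 = 0.4946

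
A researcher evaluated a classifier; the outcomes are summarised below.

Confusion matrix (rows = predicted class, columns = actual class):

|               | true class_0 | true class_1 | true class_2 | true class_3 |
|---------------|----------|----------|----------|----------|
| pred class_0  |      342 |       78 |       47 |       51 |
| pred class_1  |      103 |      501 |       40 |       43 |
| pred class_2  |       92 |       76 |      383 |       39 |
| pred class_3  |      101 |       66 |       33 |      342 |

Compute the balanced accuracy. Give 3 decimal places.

0.678

Balanced accuracy = mean of per-class recall.
  class_0: recall = 342/638 = 0.5361
  class_1: recall = 501/721 = 0.6949
  class_2: recall = 383/503 = 0.7614
  class_3: recall = 342/475 = 0.7200
Mean = (0.5361 + 0.6949 + 0.7614 + 0.7200) / 4 = 0.678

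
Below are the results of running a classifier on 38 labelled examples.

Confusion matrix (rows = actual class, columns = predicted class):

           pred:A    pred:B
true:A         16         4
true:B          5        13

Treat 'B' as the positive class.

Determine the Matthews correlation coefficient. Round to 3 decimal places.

MCC = (TP·TN − FP·FN) / √((TP+FP)(TP+FN)(TN+FP)(TN+FN))
Numerator = 13·16 − 4·5 = 188
Denominator = √(17·18·20·21) = √128520 = 358.4969
MCC = 188 / 358.4969 = 0.524

0.524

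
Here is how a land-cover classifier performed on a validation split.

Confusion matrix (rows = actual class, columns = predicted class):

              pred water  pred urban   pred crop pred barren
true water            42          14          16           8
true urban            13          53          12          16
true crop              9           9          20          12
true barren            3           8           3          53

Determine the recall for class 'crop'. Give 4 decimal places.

0.4000

One-vs-rest for 'crop': TP = diagonal; FP = other classes predicted 'crop'; FN = 'crop' predicted as other.
recall = TP/(TP+FN).
crop: TP=20, FN=9+9+12=30 → 20/50 = 0.40000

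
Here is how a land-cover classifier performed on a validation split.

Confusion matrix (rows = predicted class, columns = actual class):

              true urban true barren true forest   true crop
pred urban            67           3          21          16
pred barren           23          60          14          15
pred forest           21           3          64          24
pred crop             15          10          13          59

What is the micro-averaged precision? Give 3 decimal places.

0.584

Micro-averaging pools counts across classes: ΣTP=250, ΣFP=178, ΣFN=178.
Micro-precision = TP/(TP+FP) on pooled counts = 0.584 (equals overall accuracy in single-label multiclass).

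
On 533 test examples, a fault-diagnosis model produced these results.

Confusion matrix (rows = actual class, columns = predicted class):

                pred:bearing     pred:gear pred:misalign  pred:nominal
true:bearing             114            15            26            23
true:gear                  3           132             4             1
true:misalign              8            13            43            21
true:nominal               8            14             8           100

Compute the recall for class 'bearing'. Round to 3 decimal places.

recall = TP/(TP+FN).
bearing: TP=114, FN=15+26+23=64 → 114/178 = 0.6404

0.640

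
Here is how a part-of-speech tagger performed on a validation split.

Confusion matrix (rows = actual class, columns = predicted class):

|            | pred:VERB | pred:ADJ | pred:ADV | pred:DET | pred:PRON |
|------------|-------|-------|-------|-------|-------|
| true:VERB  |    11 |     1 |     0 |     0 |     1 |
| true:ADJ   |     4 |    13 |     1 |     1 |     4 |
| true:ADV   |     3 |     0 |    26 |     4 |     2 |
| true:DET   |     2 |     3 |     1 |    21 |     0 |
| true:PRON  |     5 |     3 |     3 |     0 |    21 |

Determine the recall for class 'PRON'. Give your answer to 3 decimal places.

One-vs-rest for 'PRON': TP = diagonal; FP = other classes predicted 'PRON'; FN = 'PRON' predicted as other.
recall = TP/(TP+FN).
PRON: TP=21, FN=5+3+3+0=11 → 21/32 = 0.6563

0.656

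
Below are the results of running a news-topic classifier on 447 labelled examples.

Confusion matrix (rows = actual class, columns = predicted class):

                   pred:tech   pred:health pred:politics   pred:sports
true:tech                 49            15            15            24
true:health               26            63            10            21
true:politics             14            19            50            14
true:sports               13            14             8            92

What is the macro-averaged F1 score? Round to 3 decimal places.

0.560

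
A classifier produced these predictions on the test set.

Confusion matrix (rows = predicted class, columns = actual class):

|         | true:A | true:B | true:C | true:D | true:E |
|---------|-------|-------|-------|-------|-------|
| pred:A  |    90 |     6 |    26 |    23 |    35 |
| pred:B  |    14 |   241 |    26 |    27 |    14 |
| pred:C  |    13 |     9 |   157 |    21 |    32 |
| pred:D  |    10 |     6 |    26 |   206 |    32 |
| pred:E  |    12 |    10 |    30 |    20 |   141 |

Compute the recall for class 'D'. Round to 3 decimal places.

0.694

One-vs-rest for 'D': TP = diagonal; FP = other classes predicted 'D'; FN = 'D' predicted as other.
recall = TP/(TP+FN).
D: TP=206, FN=23+27+21+20=91 → 206/297 = 0.6936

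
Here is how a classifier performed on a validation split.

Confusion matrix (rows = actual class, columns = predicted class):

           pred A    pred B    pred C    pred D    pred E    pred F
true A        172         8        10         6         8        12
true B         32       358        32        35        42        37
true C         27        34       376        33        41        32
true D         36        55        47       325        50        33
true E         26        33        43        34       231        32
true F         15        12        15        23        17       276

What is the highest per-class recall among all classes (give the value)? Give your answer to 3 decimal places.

0.796

Per-class recall (TP/(TP+FN)):
  A: TP=172, FN=8+10+6+8+12=44 → 172/216 = 0.7963
  B: TP=358, FN=32+32+35+42+37=178 → 358/536 = 0.6679
  C: TP=376, FN=27+34+33+41+32=167 → 376/543 = 0.6924
  D: TP=325, FN=36+55+47+50+33=221 → 325/546 = 0.5952
  E: TP=231, FN=26+33+43+34+32=168 → 231/399 = 0.5789
  F: TP=276, FN=15+12+15+23+17=82 → 276/358 = 0.7709
Highest is class 'A' with recall = 0.796.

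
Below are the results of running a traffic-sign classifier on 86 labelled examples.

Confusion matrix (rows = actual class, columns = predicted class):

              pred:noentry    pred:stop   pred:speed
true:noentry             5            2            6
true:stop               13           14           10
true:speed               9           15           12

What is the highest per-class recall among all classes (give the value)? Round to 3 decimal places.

0.385

Per-class recall (TP/(TP+FN)):
  noentry: TP=5, FN=2+6=8 → 5/13 = 0.3846
  stop: TP=14, FN=13+10=23 → 14/37 = 0.3784
  speed: TP=12, FN=9+15=24 → 12/36 = 0.3333
Highest is class 'noentry' with recall = 0.385.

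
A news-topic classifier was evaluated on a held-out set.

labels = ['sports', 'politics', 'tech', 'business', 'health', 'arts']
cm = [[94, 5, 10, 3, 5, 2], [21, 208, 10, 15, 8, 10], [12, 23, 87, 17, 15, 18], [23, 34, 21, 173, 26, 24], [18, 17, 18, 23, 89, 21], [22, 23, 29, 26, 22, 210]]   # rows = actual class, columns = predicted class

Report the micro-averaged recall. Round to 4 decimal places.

0.6230

Micro-averaging pools counts across classes: ΣTP=861, ΣFP=521, ΣFN=521.
Micro-recall = TP/(TP+FN) on pooled counts = 0.6230 (equals overall accuracy in single-label multiclass).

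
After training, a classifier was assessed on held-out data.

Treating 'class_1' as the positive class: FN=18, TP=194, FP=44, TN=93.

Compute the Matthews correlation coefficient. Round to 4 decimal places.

MCC = (TP·TN − FP·FN) / √((TP+FP)(TP+FN)(TN+FP)(TN+FN))
Numerator = 194·93 − 44·18 = 17250
Denominator = √(238·212·137·111) = √767284392 = 27699.8988
MCC = 17250 / 27699.8988 = 0.6227

0.6227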